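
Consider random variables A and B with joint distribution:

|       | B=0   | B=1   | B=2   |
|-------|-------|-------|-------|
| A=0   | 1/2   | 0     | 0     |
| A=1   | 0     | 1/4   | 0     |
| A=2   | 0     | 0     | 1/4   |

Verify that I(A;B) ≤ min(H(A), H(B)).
Marginal P(A) (row sums):
  P(A=0) = 1/2 + 0 + 0 = 1/2
  P(A=1) = 0 + 1/4 + 0 = 1/4
  P(A=2) = 0 + 0 + 1/4 = 1/4
Marginal P(B) (column sums):
  P(B=0) = 1/2 + 0 + 0 = 1/2
  P(B=1) = 0 + 1/4 + 0 = 1/4
  P(B=2) = 0 + 0 + 1/4 = 1/4

H(A) = -[(1/2)·log₂(1/2) + (1/4)·log₂(1/4) + (1/4)·log₂(1/4)]
  = 0.5000 + 0.5000 + 0.5000
  = 1.5000 bits
H(B) = -[(1/2)·log₂(1/2) + (1/4)·log₂(1/4) + (1/4)·log₂(1/4)]
  = 0.5000 + 0.5000 + 0.5000
  = 1.5000 bits
H(A,B) = -[(1/2)·log₂(1/2) + (1/4)·log₂(1/4) + (1/4)·log₂(1/4)]
  = 0.5000 + 0.5000 + 0.5000
  = 1.5000 bits

I(A;B) = H(A) + H(B) - H(A,B)
  = 1.5000 + 1.5000 - 1.5000
  = 1.5000 bits

min(H(A), H(B)) = min(1.5000, 1.5000) = 1.5000 bits
Since 1.5000 ≤ 1.5000, the bound is satisfied ✓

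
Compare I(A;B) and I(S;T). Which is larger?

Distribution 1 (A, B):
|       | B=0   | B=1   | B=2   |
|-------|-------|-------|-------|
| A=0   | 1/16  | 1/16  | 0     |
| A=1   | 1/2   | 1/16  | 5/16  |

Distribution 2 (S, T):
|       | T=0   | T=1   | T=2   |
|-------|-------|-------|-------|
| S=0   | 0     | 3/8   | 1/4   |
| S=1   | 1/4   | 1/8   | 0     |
Distribution 1 (A, B):
Marginal P(A) (row sums):
  P(A=0) = 1/16 + 1/16 + 0 = 1/8
  P(A=1) = 1/2 + 1/16 + 5/16 = 7/8
Marginal P(B) (column sums):
  P(B=0) = 1/16 + 1/2 = 9/16
  P(B=1) = 1/16 + 1/16 = 1/8
  P(B=2) = 0 + 5/16 = 5/16

H(A) = -[(1/8)·log₂(1/8) + (7/8)·log₂(7/8)]
  = 0.3750 + 0.1686
  = 0.5436 bits
H(B) = -[(9/16)·log₂(9/16) + (1/8)·log₂(1/8) + (5/16)·log₂(5/16)]
  = 0.4669 + 0.3750 + 0.5244
  = 1.3663 bits
H(A,B) = -[(1/16)·log₂(1/16) + (1/16)·log₂(1/16) + (1/2)·log₂(1/2) + (1/16)·log₂(1/16) + (5/16)·log₂(5/16)]
  = 0.2500 + 0.2500 + 0.5000 + 0.2500 + 0.5244
  = 1.7744 bits

I(A;B) = H(A) + H(B) - H(A,B)
  = 0.5436 + 1.3663 - 1.7744
  = 0.1355 bits

Distribution 2 (S, T):
Marginal P(S) (row sums):
  P(S=0) = 0 + 3/8 + 1/4 = 5/8
  P(S=1) = 1/4 + 1/8 + 0 = 3/8
Marginal P(T) (column sums):
  P(T=0) = 0 + 1/4 = 1/4
  P(T=1) = 3/8 + 1/8 = 1/2
  P(T=2) = 1/4 + 0 = 1/4

H(S) = -[(5/8)·log₂(5/8) + (3/8)·log₂(3/8)]
  = 0.4238 + 0.5306
  = 0.9544 bits
H(T) = -[(1/4)·log₂(1/4) + (1/2)·log₂(1/2) + (1/4)·log₂(1/4)]
  = 0.5000 + 0.5000 + 0.5000
  = 1.5000 bits
H(S,T) = -[(3/8)·log₂(3/8) + (1/4)·log₂(1/4) + (1/4)·log₂(1/4) + (1/8)·log₂(1/8)]
  = 0.5306 + 0.5000 + 0.5000 + 0.3750
  = 1.9056 bits

I(S;T) = H(S) + H(T) - H(S,T)
  = 0.9544 + 1.5000 - 1.9056
  = 0.5488 bits

I(S;T) = 0.5488 bits > I(A;B) = 0.1355 bits, so (S, T) has the higher mutual information (stronger dependence).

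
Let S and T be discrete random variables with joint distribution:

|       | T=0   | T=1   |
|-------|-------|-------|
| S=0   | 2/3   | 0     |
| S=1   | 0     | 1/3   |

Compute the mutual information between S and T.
Marginal P(S) (row sums):
  P(S=0) = 2/3 + 0 = 2/3
  P(S=1) = 0 + 1/3 = 1/3
Marginal P(T) (column sums):
  P(T=0) = 2/3 + 0 = 2/3
  P(T=1) = 0 + 1/3 = 1/3

H(S) = -[(2/3)·log₂(2/3) + (1/3)·log₂(1/3)]
  = 0.3900 + 0.5283
  = 0.9183 bits
H(T) = -[(2/3)·log₂(2/3) + (1/3)·log₂(1/3)]
  = 0.3900 + 0.5283
  = 0.9183 bits
H(S,T) = -[(2/3)·log₂(2/3) + (1/3)·log₂(1/3)]
  = 0.3900 + 0.5283
  = 0.9183 bits

I(S;T) = H(S) + H(T) - H(S,T)
  = 0.9183 + 0.9183 - 0.9183
  = 0.9183 bits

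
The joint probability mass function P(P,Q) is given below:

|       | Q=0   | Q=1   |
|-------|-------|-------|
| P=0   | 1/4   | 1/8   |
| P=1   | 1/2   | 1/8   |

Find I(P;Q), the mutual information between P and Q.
Marginal P(P) (row sums):
  P(P=0) = 1/4 + 1/8 = 3/8
  P(P=1) = 1/2 + 1/8 = 5/8
Marginal P(Q) (column sums):
  P(Q=0) = 1/4 + 1/2 = 3/4
  P(Q=1) = 1/8 + 1/8 = 1/4

H(P) = -[(3/8)·log₂(3/8) + (5/8)·log₂(5/8)]
  = 0.5306 + 0.4238
  = 0.9544 bits
H(Q) = -[(3/4)·log₂(3/4) + (1/4)·log₂(1/4)]
  = 0.3113 + 0.5000
  = 0.8113 bits
H(P,Q) = -[(1/4)·log₂(1/4) + (1/8)·log₂(1/8) + (1/2)·log₂(1/2) + (1/8)·log₂(1/8)]
  = 0.5000 + 0.3750 + 0.5000 + 0.3750
  = 1.7500 bits

I(P;Q) = H(P) + H(Q) - H(P,Q)
  = 0.9544 + 0.8113 - 1.7500
  = 0.0157 bits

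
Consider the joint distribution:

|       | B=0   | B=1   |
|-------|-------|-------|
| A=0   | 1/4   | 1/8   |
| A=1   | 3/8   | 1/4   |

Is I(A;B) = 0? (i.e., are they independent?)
Marginal P(A) (row sums):
  P(A=0) = 1/4 + 1/8 = 3/8
  P(A=1) = 3/8 + 1/4 = 5/8
Marginal P(B) (column sums):
  P(B=0) = 1/4 + 3/8 = 5/8
  P(B=1) = 1/8 + 1/4 = 3/8

A and B are independent iff P(A=i,B=j) = P(A=i)·P(B=j) for every cell.
  P(A=0)·P(B=0) = 3/8 × 5/8 = 15/64, but P(A=0,B=0) = 1/4 ✗

No, A and B are not independent. Quantitatively, I(A;B) > 0:

H(A) = -[(3/8)·log₂(3/8) + (5/8)·log₂(5/8)]
  = 0.5306 + 0.4238
  = 0.9544 bits
H(B) = -[(5/8)·log₂(5/8) + (3/8)·log₂(3/8)]
  = 0.4238 + 0.5306
  = 0.9544 bits
H(A,B) = -[(1/4)·log₂(1/4) + (1/8)·log₂(1/8) + (3/8)·log₂(3/8) + (1/4)·log₂(1/4)]
  = 0.5000 + 0.3750 + 0.5306 + 0.5000
  = 1.9056 bits
I(A;B) = H(A) + H(B) - H(A,B) = 0.9544 + 0.9544 - 1.9056 = 0.0032 bits > 0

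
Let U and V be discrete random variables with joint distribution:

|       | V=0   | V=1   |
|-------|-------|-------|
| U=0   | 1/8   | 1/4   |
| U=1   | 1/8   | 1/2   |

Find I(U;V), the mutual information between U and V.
Marginal P(U) (row sums):
  P(U=0) = 1/8 + 1/4 = 3/8
  P(U=1) = 1/8 + 1/2 = 5/8
Marginal P(V) (column sums):
  P(V=0) = 1/8 + 1/8 = 1/4
  P(V=1) = 1/4 + 1/2 = 3/4

H(U) = -[(3/8)·log₂(3/8) + (5/8)·log₂(5/8)]
  = 0.5306 + 0.4238
  = 0.9544 bits
H(V) = -[(1/4)·log₂(1/4) + (3/4)·log₂(3/4)]
  = 0.5000 + 0.3113
  = 0.8113 bits
H(U,V) = -[(1/8)·log₂(1/8) + (1/4)·log₂(1/4) + (1/8)·log₂(1/8) + (1/2)·log₂(1/2)]
  = 0.3750 + 0.5000 + 0.3750 + 0.5000
  = 1.7500 bits

I(U;V) = H(U) + H(V) - H(U,V)
  = 0.9544 + 0.8113 - 1.7500
  = 0.0157 bits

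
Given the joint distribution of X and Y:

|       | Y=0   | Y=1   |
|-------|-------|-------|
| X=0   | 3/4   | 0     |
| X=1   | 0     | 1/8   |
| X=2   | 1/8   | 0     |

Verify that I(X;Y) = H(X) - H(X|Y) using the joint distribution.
Left side, from I(X;Y) = H(X) + H(Y) - H(X,Y):
Marginal P(X) (row sums):
  P(X=0) = 3/4 + 0 = 3/4
  P(X=1) = 0 + 1/8 = 1/8
  P(X=2) = 1/8 + 0 = 1/8
Marginal P(Y) (column sums):
  P(Y=0) = 3/4 + 0 + 1/8 = 7/8
  P(Y=1) = 0 + 1/8 + 0 = 1/8

H(X) = -[(3/4)·log₂(3/4) + (1/8)·log₂(1/8) + (1/8)·log₂(1/8)]
  = 0.3113 + 0.3750 + 0.3750
  = 1.0613 bits
H(Y) = -[(7/8)·log₂(7/8) + (1/8)·log₂(1/8)]
  = 0.1686 + 0.3750
  = 0.5436 bits
H(X,Y) = -[(3/4)·log₂(3/4) + (1/8)·log₂(1/8) + (1/8)·log₂(1/8)]
  = 0.3113 + 0.3750 + 0.3750
  = 1.0613 bits

I(X;Y) = H(X) + H(Y) - H(X,Y)
  = 1.0613 + 0.5436 - 1.0613
  = 0.5436 bits

Right side, with H(X|Y) computed directly from the conditional probabilities:
H(X|Y) = -Σ P(X,Y)·log₂ P(X|Y), where P(X|Y) = P(X,Y) / P(Y)
  (cells with P(X,Y) = 0 contribute 0)
  (X=0,Y=0): P(X|Y) = (3/4)/(7/8) = 6/7;  -(3/4)·log₂(6/7) = 0.1668
  (X=1,Y=1): P(X|Y) = (1/8)/(1/8) = 1;  -(1/8)·log₂(1) = 0.0000
  (X=2,Y=0): P(X|Y) = (1/8)/(7/8) = 1/7;  -(1/8)·log₂(1/7) = 0.3509
H(X|Y) = 0.1668 + 0.0000 + 0.3509
  = 0.5177 bits
H(X) - H(X|Y) = 1.0613 - 0.5177 = 0.5436 bits

Both sides equal 0.5436 bits, so I(X;Y) = H(X) - H(X|Y) ✓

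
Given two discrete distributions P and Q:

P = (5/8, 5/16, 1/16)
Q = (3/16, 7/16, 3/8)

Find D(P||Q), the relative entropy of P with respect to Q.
D(P||Q) = Σ P(i) log₂(P(i)/Q(i))
  i=0: (5/8) × log₂((5/8)/(3/16)) = (5/8) × log₂(10/3) = 1.0856
  i=1: (5/16) × log₂((5/16)/(7/16)) = (5/16) × log₂(5/7) = -0.1517
  i=2: (1/16) × log₂((1/16)/(3/8)) = (1/16) × log₂(1/6) = -0.1616
D(P||Q) = 1.0856 - 0.1517 - 0.1616
  = 0.7723 bits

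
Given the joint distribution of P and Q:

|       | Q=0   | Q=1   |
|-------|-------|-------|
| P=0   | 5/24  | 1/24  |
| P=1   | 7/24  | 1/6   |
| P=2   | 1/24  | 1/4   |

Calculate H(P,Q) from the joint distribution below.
H(P,Q) = -Σ P(P,Q) log₂ P(P,Q), summed over the non-zero cells:
H(P,Q) = -[(5/24)·log₂(5/24) + (1/24)·log₂(1/24) + (7/24)·log₂(7/24) + (1/6)·log₂(1/6) + (1/24)·log₂(1/24) + (1/4)·log₂(1/4)]
  = 0.4715 + 0.1910 + 0.5185 + 0.4308 + 0.1910 + 0.5000
  = 2.3028 bits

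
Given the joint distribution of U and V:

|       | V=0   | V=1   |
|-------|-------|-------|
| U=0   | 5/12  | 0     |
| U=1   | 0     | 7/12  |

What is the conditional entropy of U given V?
Marginal P(V) (column sums):
  P(V=0) = 5/12 + 0 = 5/12
  P(V=1) = 0 + 7/12 = 7/12

H(U|V) = -Σ P(U,V)·log₂ P(U|V), where P(U|V) = P(U,V) / P(V)
  (cells with P(U,V) = 0 contribute 0)
  (U=0,V=0): P(U|V) = (5/12)/(5/12) = 1;  -(5/12)·log₂(1) = 0.0000
  (U=1,V=1): P(U|V) = (7/12)/(7/12) = 1;  -(7/12)·log₂(1) = 0.0000
H(U|V) = 0.0000 + 0.0000
  = 0.0000 bits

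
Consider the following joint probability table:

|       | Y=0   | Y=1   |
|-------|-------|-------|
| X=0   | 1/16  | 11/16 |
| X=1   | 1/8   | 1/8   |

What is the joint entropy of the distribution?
H(X,Y) = -Σ P(X,Y) log₂ P(X,Y), summed over the non-zero cells:
H(X,Y) = -[(1/16)·log₂(1/16) + (11/16)·log₂(11/16) + (1/8)·log₂(1/8) + (1/8)·log₂(1/8)]
  = 0.2500 + 0.3716 + 0.3750 + 0.3750
  = 1.3716 bits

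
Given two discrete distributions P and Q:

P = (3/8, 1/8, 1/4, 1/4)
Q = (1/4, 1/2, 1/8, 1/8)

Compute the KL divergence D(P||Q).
D(P||Q) = Σ P(i) log₂(P(i)/Q(i))
  i=0: (3/8) × log₂((3/8)/(1/4)) = (3/8) × log₂(3/2) = 0.2194
  i=1: (1/8) × log₂((1/8)/(1/2)) = (1/8) × log₂(1/4) = -0.2500
  i=2: (1/4) × log₂((1/4)/(1/8)) = (1/4) × log₂(2) = 0.2500
  i=3: (1/4) × log₂((1/4)/(1/8)) = (1/4) × log₂(2) = 0.2500
D(P||Q) = 0.2194 - 0.2500 + 0.2500 + 0.2500
  = 0.4694 bits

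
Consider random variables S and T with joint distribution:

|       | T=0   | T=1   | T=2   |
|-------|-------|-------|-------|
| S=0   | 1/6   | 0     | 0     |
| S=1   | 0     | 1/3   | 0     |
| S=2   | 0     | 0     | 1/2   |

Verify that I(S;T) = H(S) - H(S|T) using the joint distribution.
Left side, from I(S;T) = H(S) + H(T) - H(S,T):
Marginal P(S) (row sums):
  P(S=0) = 1/6 + 0 + 0 = 1/6
  P(S=1) = 0 + 1/3 + 0 = 1/3
  P(S=2) = 0 + 0 + 1/2 = 1/2
Marginal P(T) (column sums):
  P(T=0) = 1/6 + 0 + 0 = 1/6
  P(T=1) = 0 + 1/3 + 0 = 1/3
  P(T=2) = 0 + 0 + 1/2 = 1/2

H(S) = -[(1/6)·log₂(1/6) + (1/3)·log₂(1/3) + (1/2)·log₂(1/2)]
  = 0.4308 + 0.5283 + 0.5000
  = 1.4591 bits
H(T) = -[(1/6)·log₂(1/6) + (1/3)·log₂(1/3) + (1/2)·log₂(1/2)]
  = 0.4308 + 0.5283 + 0.5000
  = 1.4591 bits
H(S,T) = -[(1/6)·log₂(1/6) + (1/3)·log₂(1/3) + (1/2)·log₂(1/2)]
  = 0.4308 + 0.5283 + 0.5000
  = 1.4591 bits

I(S;T) = H(S) + H(T) - H(S,T)
  = 1.4591 + 1.4591 - 1.4591
  = 1.4591 bits

Right side, with H(S|T) computed directly from the conditional probabilities:
H(S|T) = -Σ P(S,T)·log₂ P(S|T), where P(S|T) = P(S,T) / P(T)
  (cells with P(S,T) = 0 contribute 0)
  (S=0,T=0): P(S|T) = (1/6)/(1/6) = 1;  -(1/6)·log₂(1) = 0.0000
  (S=1,T=1): P(S|T) = (1/3)/(1/3) = 1;  -(1/3)·log₂(1) = 0.0000
  (S=2,T=2): P(S|T) = (1/2)/(1/2) = 1;  -(1/2)·log₂(1) = 0.0000
H(S|T) = 0.0000 + 0.0000 + 0.0000
  = 0.0000 bits
H(S) - H(S|T) = 1.4591 - 0.0000 = 1.4591 bits

Both sides equal 1.4591 bits, so I(S;T) = H(S) - H(S|T) ✓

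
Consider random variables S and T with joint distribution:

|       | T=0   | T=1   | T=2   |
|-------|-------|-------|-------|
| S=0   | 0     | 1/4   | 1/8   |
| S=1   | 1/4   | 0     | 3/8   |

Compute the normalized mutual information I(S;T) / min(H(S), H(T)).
Marginal P(S) (row sums):
  P(S=0) = 0 + 1/4 + 1/8 = 3/8
  P(S=1) = 1/4 + 0 + 3/8 = 5/8
Marginal P(T) (column sums):
  P(T=0) = 0 + 1/4 = 1/4
  P(T=1) = 1/4 + 0 = 1/4
  P(T=2) = 1/8 + 3/8 = 1/2

H(S) = -[(3/8)·log₂(3/8) + (5/8)·log₂(5/8)]
  = 0.5306 + 0.4238
  = 0.9544 bits
H(T) = -[(1/4)·log₂(1/4) + (1/4)·log₂(1/4) + (1/2)·log₂(1/2)]
  = 0.5000 + 0.5000 + 0.5000
  = 1.5000 bits
H(S,T) = -[(1/4)·log₂(1/4) + (1/8)·log₂(1/8) + (1/4)·log₂(1/4) + (3/8)·log₂(3/8)]
  = 0.5000 + 0.3750 + 0.5000 + 0.5306
  = 1.9056 bits

I(S;T) = H(S) + H(T) - H(S,T)
  = 0.9544 + 1.5000 - 1.9056
  = 0.5488 bits

min(H(S), H(T)) = min(0.9544, 1.5000) = 0.9544 bits
Normalized MI = 0.5488 / 0.9544 = 0.5750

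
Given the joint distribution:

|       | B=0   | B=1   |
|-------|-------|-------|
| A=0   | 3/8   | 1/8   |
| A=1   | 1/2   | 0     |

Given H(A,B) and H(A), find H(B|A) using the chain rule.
From the chain rule: H(A,B) = H(A) + H(B|A)
Therefore: H(B|A) = H(A,B) - H(A)

H(A,B) = -[(3/8)·log₂(3/8) + (1/8)·log₂(1/8) + (1/2)·log₂(1/2)]
  = 0.5306 + 0.3750 + 0.5000
  = 1.4056 bits
Marginal P(A) (row sums):
  P(A=0) = 3/8 + 1/8 = 1/2
  P(A=1) = 1/2 + 0 = 1/2
H(A) = -[(1/2)·log₂(1/2) + (1/2)·log₂(1/2)]
  = 0.5000 + 0.5000
  = 1.0000 bits

H(B|A) = 1.4056 - 1.0000 = 0.4056 bits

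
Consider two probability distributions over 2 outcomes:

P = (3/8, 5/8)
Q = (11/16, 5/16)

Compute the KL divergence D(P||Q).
D(P||Q) = Σ P(i) log₂(P(i)/Q(i))
  i=0: (3/8) × log₂((3/8)/(11/16)) = (3/8) × log₂(6/11) = -0.3279
  i=1: (5/8) × log₂((5/8)/(5/16)) = (5/8) × log₂(2) = 0.6250
D(P||Q) = -0.3279 + 0.6250
  = 0.2971 bits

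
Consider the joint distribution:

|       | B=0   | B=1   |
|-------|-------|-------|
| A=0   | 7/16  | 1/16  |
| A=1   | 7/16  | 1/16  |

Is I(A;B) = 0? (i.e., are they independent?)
Marginal P(A) (row sums):
  P(A=0) = 7/16 + 1/16 = 1/2
  P(A=1) = 7/16 + 1/16 = 1/2
Marginal P(B) (column sums):
  P(B=0) = 7/16 + 7/16 = 7/8
  P(B=1) = 1/16 + 1/16 = 1/8

A and B are independent iff P(A=i,B=j) = P(A=i)·P(B=j) for every cell.
  P(A=0)·P(B=0) = 1/2 × 7/8 = 7/16 = P(A=0,B=0) ✓
  P(A=0)·P(B=1) = 1/2 × 1/8 = 1/16 = P(A=0,B=1) ✓
  P(A=1)·P(B=0) = 1/2 × 7/8 = 7/16 = P(A=1,B=0) ✓
  P(A=1)·P(B=1) = 1/2 × 1/8 = 1/16 = P(A=1,B=1) ✓

Yes, A and B are independent: every cell factors, so I(A;B) = 0 bits.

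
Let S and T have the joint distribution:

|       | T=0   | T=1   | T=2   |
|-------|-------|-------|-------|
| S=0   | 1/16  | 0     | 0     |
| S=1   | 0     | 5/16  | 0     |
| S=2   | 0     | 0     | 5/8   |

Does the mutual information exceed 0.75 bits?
Marginal P(S) (row sums):
  P(S=0) = 1/16 + 0 + 0 = 1/16
  P(S=1) = 0 + 5/16 + 0 = 5/16
  P(S=2) = 0 + 0 + 5/8 = 5/8
Marginal P(T) (column sums):
  P(T=0) = 1/16 + 0 + 0 = 1/16
  P(T=1) = 0 + 5/16 + 0 = 5/16
  P(T=2) = 0 + 0 + 5/8 = 5/8

H(S) = -[(1/16)·log₂(1/16) + (5/16)·log₂(5/16) + (5/8)·log₂(5/8)]
  = 0.2500 + 0.5244 + 0.4238
  = 1.1982 bits
H(T) = -[(1/16)·log₂(1/16) + (5/16)·log₂(5/16) + (5/8)·log₂(5/8)]
  = 0.2500 + 0.5244 + 0.4238
  = 1.1982 bits
H(S,T) = -[(1/16)·log₂(1/16) + (5/16)·log₂(5/16) + (5/8)·log₂(5/8)]
  = 0.2500 + 0.5244 + 0.4238
  = 1.1982 bits

I(S;T) = H(S) + H(T) - H(S,T)
  = 1.1982 + 1.1982 - 1.1982
  = 1.1982 bits

Yes. I(S;T) = 1.1982 bits, which is > 0.75 bits.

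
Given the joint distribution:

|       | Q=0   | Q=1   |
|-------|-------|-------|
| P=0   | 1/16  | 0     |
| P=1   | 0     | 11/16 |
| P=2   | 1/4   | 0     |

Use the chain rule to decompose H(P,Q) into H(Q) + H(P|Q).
By the chain rule: H(P,Q) = H(Q) + H(P|Q)

Marginal P(Q) (column sums):
  P(Q=0) = 1/16 + 0 + 1/4 = 5/16
  P(Q=1) = 0 + 11/16 + 0 = 11/16
H(Q) = -[(5/16)·log₂(5/16) + (11/16)·log₂(11/16)]
  = 0.5244 + 0.3716
  = 0.8960 bits
H(P|Q) = -Σ P(P,Q)·log₂ P(P|Q), where P(P|Q) = P(P,Q) / P(Q)
  (cells with P(P,Q) = 0 contribute 0)
  (P=0,Q=0): P(P|Q) = (1/16)/(5/16) = 1/5;  -(1/16)·log₂(1/5) = 0.1451
  (P=1,Q=1): P(P|Q) = (11/16)/(11/16) = 1;  -(11/16)·log₂(1) = 0.0000
  (P=2,Q=0): P(P|Q) = (1/4)/(5/16) = 4/5;  -(1/4)·log₂(4/5) = 0.0805
H(P|Q) = 0.1451 + 0.0000 + 0.0805
  = 0.2256 bits

H(P,Q) = H(Q) + H(P|Q) = 0.8960 + 0.2256 = 1.1216 bits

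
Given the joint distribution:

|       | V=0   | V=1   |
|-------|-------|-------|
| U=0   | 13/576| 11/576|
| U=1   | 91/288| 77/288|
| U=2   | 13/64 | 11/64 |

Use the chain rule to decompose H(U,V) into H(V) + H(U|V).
By the chain rule: H(U,V) = H(V) + H(U|V)

Marginal P(V) (column sums):
  P(V=0) = 13/576 + 91/288 + 13/64 = 13/24
  P(V=1) = 11/576 + 77/288 + 11/64 = 11/24
H(V) = -[(13/24)·log₂(13/24) + (11/24)·log₂(11/24)]
  = 0.4791 + 0.5159
  = 0.9950 bits
H(U|V) = -Σ P(U,V)·log₂ P(U|V), where P(U|V) = P(U,V) / P(V)
  (U=0,V=0): P(U|V) = (13/576)/(13/24) = 1/24;  -(13/576)·log₂(1/24) = 0.1035
  (U=0,V=1): P(U|V) = (11/576)/(11/24) = 1/24;  -(11/576)·log₂(1/24) = 0.0876
  (U=1,V=0): P(U|V) = (91/288)/(13/24) = 7/12;  -(91/288)·log₂(7/12) = 0.2457
  (U=1,V=1): P(U|V) = (77/288)/(11/24) = 7/12;  -(77/288)·log₂(7/12) = 0.2079
  (U=2,V=0): P(U|V) = (13/64)/(13/24) = 3/8;  -(13/64)·log₂(3/8) = 0.2874
  (U=2,V=1): P(U|V) = (11/64)/(11/24) = 3/8;  -(11/64)·log₂(3/8) = 0.2432
H(U|V) = 0.1035 + 0.0876 + 0.2457 + 0.2079 + 0.2874 + 0.2432
  = 1.1753 bits

H(U,V) = H(V) + H(U|V) = 0.9950 + 1.1753 = 2.1703 bits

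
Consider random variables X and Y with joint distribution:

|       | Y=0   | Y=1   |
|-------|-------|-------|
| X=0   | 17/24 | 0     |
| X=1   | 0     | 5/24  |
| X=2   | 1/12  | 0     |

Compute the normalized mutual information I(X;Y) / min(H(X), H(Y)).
Marginal P(X) (row sums):
  P(X=0) = 17/24 + 0 = 17/24
  P(X=1) = 0 + 5/24 = 5/24
  P(X=2) = 1/12 + 0 = 1/12
Marginal P(Y) (column sums):
  P(Y=0) = 17/24 + 0 + 1/12 = 19/24
  P(Y=1) = 0 + 5/24 + 0 = 5/24

H(X) = -[(17/24)·log₂(17/24) + (5/24)·log₂(5/24) + (1/12)·log₂(1/12)]
  = 0.3524 + 0.4715 + 0.2987
  = 1.1226 bits
H(Y) = -[(19/24)·log₂(19/24) + (5/24)·log₂(5/24)]
  = 0.2668 + 0.4715
  = 0.7383 bits
H(X,Y) = -[(17/24)·log₂(17/24) + (5/24)·log₂(5/24) + (1/12)·log₂(1/12)]
  = 0.3524 + 0.4715 + 0.2987
  = 1.1226 bits

I(X;Y) = H(X) + H(Y) - H(X,Y)
  = 1.1226 + 0.7383 - 1.1226
  = 0.7383 bits

min(H(X), H(Y)) = min(1.1226, 0.7383) = 0.7383 bits
Normalized MI = 0.7383 / 0.7383 = 1.0000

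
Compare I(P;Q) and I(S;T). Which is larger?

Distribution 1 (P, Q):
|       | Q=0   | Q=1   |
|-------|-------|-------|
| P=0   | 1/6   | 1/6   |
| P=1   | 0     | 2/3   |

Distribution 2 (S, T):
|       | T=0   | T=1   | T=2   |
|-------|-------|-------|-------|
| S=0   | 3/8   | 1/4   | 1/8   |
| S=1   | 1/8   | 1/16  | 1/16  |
Distribution 1 (P, Q):
Marginal P(P) (row sums):
  P(P=0) = 1/6 + 1/6 = 1/3
  P(P=1) = 0 + 2/3 = 2/3
Marginal P(Q) (column sums):
  P(Q=0) = 1/6 + 0 = 1/6
  P(Q=1) = 1/6 + 2/3 = 5/6

H(P) = -[(1/3)·log₂(1/3) + (2/3)·log₂(2/3)]
  = 0.5283 + 0.3900
  = 0.9183 bits
H(Q) = -[(1/6)·log₂(1/6) + (5/6)·log₂(5/6)]
  = 0.4308 + 0.2192
  = 0.6500 bits
H(P,Q) = -[(1/6)·log₂(1/6) + (1/6)·log₂(1/6) + (2/3)·log₂(2/3)]
  = 0.4308 + 0.4308 + 0.3900
  = 1.2516 bits

I(P;Q) = H(P) + H(Q) - H(P,Q)
  = 0.9183 + 0.6500 - 1.2516
  = 0.3167 bits

Distribution 2 (S, T):
Marginal P(S) (row sums):
  P(S=0) = 3/8 + 1/4 + 1/8 = 3/4
  P(S=1) = 1/8 + 1/16 + 1/16 = 1/4
Marginal P(T) (column sums):
  P(T=0) = 3/8 + 1/8 = 1/2
  P(T=1) = 1/4 + 1/16 = 5/16
  P(T=2) = 1/8 + 1/16 = 3/16

H(S) = -[(3/4)·log₂(3/4) + (1/4)·log₂(1/4)]
  = 0.3113 + 0.5000
  = 0.8113 bits
H(T) = -[(1/2)·log₂(1/2) + (5/16)·log₂(5/16) + (3/16)·log₂(3/16)]
  = 0.5000 + 0.5244 + 0.4528
  = 1.4772 bits
H(S,T) = -[(3/8)·log₂(3/8) + (1/4)·log₂(1/4) + (1/8)·log₂(1/8) + (1/8)·log₂(1/8) + (1/16)·log₂(1/16) + (1/16)·log₂(1/16)]
  = 0.5306 + 0.5000 + 0.3750 + 0.3750 + 0.2500 + 0.2500
  = 2.2806 bits

I(S;T) = H(S) + H(T) - H(S,T)
  = 0.8113 + 1.4772 - 2.2806
  = 0.0079 bits

I(P;Q) = 0.3167 bits > I(S;T) = 0.0079 bits, so (P, Q) has the higher mutual information (stronger dependence).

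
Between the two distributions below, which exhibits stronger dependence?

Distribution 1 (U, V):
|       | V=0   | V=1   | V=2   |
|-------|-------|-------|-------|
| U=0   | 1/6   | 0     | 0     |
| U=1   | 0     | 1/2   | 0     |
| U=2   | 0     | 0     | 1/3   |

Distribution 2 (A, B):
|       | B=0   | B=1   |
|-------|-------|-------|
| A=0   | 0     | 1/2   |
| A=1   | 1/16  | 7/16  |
Distribution 1 (U, V):
Marginal P(U) (row sums):
  P(U=0) = 1/6 + 0 + 0 = 1/6
  P(U=1) = 0 + 1/2 + 0 = 1/2
  P(U=2) = 0 + 0 + 1/3 = 1/3
Marginal P(V) (column sums):
  P(V=0) = 1/6 + 0 + 0 = 1/6
  P(V=1) = 0 + 1/2 + 0 = 1/2
  P(V=2) = 0 + 0 + 1/3 = 1/3

H(U) = -[(1/6)·log₂(1/6) + (1/2)·log₂(1/2) + (1/3)·log₂(1/3)]
  = 0.4308 + 0.5000 + 0.5283
  = 1.4591 bits
H(V) = -[(1/6)·log₂(1/6) + (1/2)·log₂(1/2) + (1/3)·log₂(1/3)]
  = 0.4308 + 0.5000 + 0.5283
  = 1.4591 bits
H(U,V) = -[(1/6)·log₂(1/6) + (1/2)·log₂(1/2) + (1/3)·log₂(1/3)]
  = 0.4308 + 0.5000 + 0.5283
  = 1.4591 bits

I(U;V) = H(U) + H(V) - H(U,V)
  = 1.4591 + 1.4591 - 1.4591
  = 1.4591 bits

Distribution 2 (A, B):
Marginal P(A) (row sums):
  P(A=0) = 0 + 1/2 = 1/2
  P(A=1) = 1/16 + 7/16 = 1/2
Marginal P(B) (column sums):
  P(B=0) = 0 + 1/16 = 1/16
  P(B=1) = 1/2 + 7/16 = 15/16

H(A) = -[(1/2)·log₂(1/2) + (1/2)·log₂(1/2)]
  = 0.5000 + 0.5000
  = 1.0000 bits
H(B) = -[(1/16)·log₂(1/16) + (15/16)·log₂(15/16)]
  = 0.2500 + 0.0873
  = 0.3373 bits
H(A,B) = -[(1/2)·log₂(1/2) + (1/16)·log₂(1/16) + (7/16)·log₂(7/16)]
  = 0.5000 + 0.2500 + 0.5218
  = 1.2718 bits

I(A;B) = H(A) + H(B) - H(A,B)
  = 1.0000 + 0.3373 - 1.2718
  = 0.0655 bits

I(U;V) = 1.4591 bits > I(A;B) = 0.0655 bits, so (U, V) has the higher mutual information (stronger dependence).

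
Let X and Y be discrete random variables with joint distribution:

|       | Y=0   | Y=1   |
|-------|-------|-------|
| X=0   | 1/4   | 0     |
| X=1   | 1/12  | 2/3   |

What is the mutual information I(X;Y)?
Marginal P(X) (row sums):
  P(X=0) = 1/4 + 0 = 1/4
  P(X=1) = 1/12 + 2/3 = 3/4
Marginal P(Y) (column sums):
  P(Y=0) = 1/4 + 1/12 = 1/3
  P(Y=1) = 0 + 2/3 = 2/3

H(X) = -[(1/4)·log₂(1/4) + (3/4)·log₂(3/4)]
  = 0.5000 + 0.3113
  = 0.8113 bits
H(Y) = -[(1/3)·log₂(1/3) + (2/3)·log₂(2/3)]
  = 0.5283 + 0.3900
  = 0.9183 bits
H(X,Y) = -[(1/4)·log₂(1/4) + (1/12)·log₂(1/12) + (2/3)·log₂(2/3)]
  = 0.5000 + 0.2987 + 0.3900
  = 1.1887 bits

I(X;Y) = H(X) + H(Y) - H(X,Y)
  = 0.8113 + 0.9183 - 1.1887
  = 0.5409 bits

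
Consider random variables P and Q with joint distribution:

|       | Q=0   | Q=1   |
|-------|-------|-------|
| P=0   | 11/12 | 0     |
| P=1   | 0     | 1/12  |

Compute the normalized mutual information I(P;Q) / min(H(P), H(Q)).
Marginal P(P) (row sums):
  P(P=0) = 11/12 + 0 = 11/12
  P(P=1) = 0 + 1/12 = 1/12
Marginal P(Q) (column sums):
  P(Q=0) = 11/12 + 0 = 11/12
  P(Q=1) = 0 + 1/12 = 1/12

H(P) = -[(11/12)·log₂(11/12) + (1/12)·log₂(1/12)]
  = 0.1151 + 0.2987
  = 0.4138 bits
H(Q) = -[(11/12)·log₂(11/12) + (1/12)·log₂(1/12)]
  = 0.1151 + 0.2987
  = 0.4138 bits
H(P,Q) = -[(11/12)·log₂(11/12) + (1/12)·log₂(1/12)]
  = 0.1151 + 0.2987
  = 0.4138 bits

I(P;Q) = H(P) + H(Q) - H(P,Q)
  = 0.4138 + 0.4138 - 0.4138
  = 0.4138 bits

min(H(P), H(Q)) = min(0.4138, 0.4138) = 0.4138 bits
Normalized MI = 0.4138 / 0.4138 = 1.0000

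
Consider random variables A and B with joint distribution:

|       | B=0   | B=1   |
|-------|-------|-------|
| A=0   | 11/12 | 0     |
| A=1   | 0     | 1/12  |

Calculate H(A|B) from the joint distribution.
Marginal P(B) (column sums):
  P(B=0) = 11/12 + 0 = 11/12
  P(B=1) = 0 + 1/12 = 1/12

H(A|B) = -Σ P(A,B)·log₂ P(A|B), where P(A|B) = P(A,B) / P(B)
  (cells with P(A,B) = 0 contribute 0)
  (A=0,B=0): P(A|B) = (11/12)/(11/12) = 1;  -(11/12)·log₂(1) = 0.0000
  (A=1,B=1): P(A|B) = (1/12)/(1/12) = 1;  -(1/12)·log₂(1) = 0.0000
H(A|B) = 0.0000 + 0.0000
  = 0.0000 bits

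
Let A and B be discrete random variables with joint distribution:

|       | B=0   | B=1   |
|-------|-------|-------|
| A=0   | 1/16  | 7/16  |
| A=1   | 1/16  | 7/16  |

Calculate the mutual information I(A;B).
Marginal P(A) (row sums):
  P(A=0) = 1/16 + 7/16 = 1/2
  P(A=1) = 1/16 + 7/16 = 1/2
Marginal P(B) (column sums):
  P(B=0) = 1/16 + 1/16 = 1/8
  P(B=1) = 7/16 + 7/16 = 7/8

H(A) = -[(1/2)·log₂(1/2) + (1/2)·log₂(1/2)]
  = 0.5000 + 0.5000
  = 1.0000 bits
H(B) = -[(1/8)·log₂(1/8) + (7/8)·log₂(7/8)]
  = 0.3750 + 0.1686
  = 0.5436 bits
H(A,B) = -[(1/16)·log₂(1/16) + (7/16)·log₂(7/16) + (1/16)·log₂(1/16) + (7/16)·log₂(7/16)]
  = 0.2500 + 0.5218 + 0.2500 + 0.5218
  = 1.5436 bits

I(A;B) = H(A) + H(B) - H(A,B)
  = 1.0000 + 0.5436 - 1.5436
  = 0.0000 bits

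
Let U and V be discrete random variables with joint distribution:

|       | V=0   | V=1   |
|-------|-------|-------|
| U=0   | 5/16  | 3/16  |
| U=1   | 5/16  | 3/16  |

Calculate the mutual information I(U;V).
Marginal P(U) (row sums):
  P(U=0) = 5/16 + 3/16 = 1/2
  P(U=1) = 5/16 + 3/16 = 1/2
Marginal P(V) (column sums):
  P(V=0) = 5/16 + 5/16 = 5/8
  P(V=1) = 3/16 + 3/16 = 3/8

H(U) = -[(1/2)·log₂(1/2) + (1/2)·log₂(1/2)]
  = 0.5000 + 0.5000
  = 1.0000 bits
H(V) = -[(5/8)·log₂(5/8) + (3/8)·log₂(3/8)]
  = 0.4238 + 0.5306
  = 0.9544 bits
H(U,V) = -[(5/16)·log₂(5/16) + (3/16)·log₂(3/16) + (5/16)·log₂(5/16) + (3/16)·log₂(3/16)]
  = 0.5244 + 0.4528 + 0.5244 + 0.4528
  = 1.9544 bits

I(U;V) = H(U) + H(V) - H(U,V)
  = 1.0000 + 0.9544 - 1.9544
  = 0.0000 bits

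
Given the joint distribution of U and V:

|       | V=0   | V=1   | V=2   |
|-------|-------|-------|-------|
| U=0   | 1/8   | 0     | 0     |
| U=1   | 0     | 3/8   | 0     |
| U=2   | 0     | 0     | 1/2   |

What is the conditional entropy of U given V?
Marginal P(V) (column sums):
  P(V=0) = 1/8 + 0 + 0 = 1/8
  P(V=1) = 0 + 3/8 + 0 = 3/8
  P(V=2) = 0 + 0 + 1/2 = 1/2

H(U|V) = -Σ P(U,V)·log₂ P(U|V), where P(U|V) = P(U,V) / P(V)
  (cells with P(U,V) = 0 contribute 0)
  (U=0,V=0): P(U|V) = (1/8)/(1/8) = 1;  -(1/8)·log₂(1) = 0.0000
  (U=1,V=1): P(U|V) = (3/8)/(3/8) = 1;  -(3/8)·log₂(1) = 0.0000
  (U=2,V=2): P(U|V) = (1/2)/(1/2) = 1;  -(1/2)·log₂(1) = 0.0000
H(U|V) = 0.0000 + 0.0000 + 0.0000
  = 0.0000 bits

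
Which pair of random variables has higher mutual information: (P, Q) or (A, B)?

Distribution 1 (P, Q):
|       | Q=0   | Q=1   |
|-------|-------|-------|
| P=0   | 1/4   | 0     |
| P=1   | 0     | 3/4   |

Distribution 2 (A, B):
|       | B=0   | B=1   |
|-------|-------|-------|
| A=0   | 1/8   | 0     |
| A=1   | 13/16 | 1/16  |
Distribution 1 (P, Q):
Marginal P(P) (row sums):
  P(P=0) = 1/4 + 0 = 1/4
  P(P=1) = 0 + 3/4 = 3/4
Marginal P(Q) (column sums):
  P(Q=0) = 1/4 + 0 = 1/4
  P(Q=1) = 0 + 3/4 = 3/4

H(P) = -[(1/4)·log₂(1/4) + (3/4)·log₂(3/4)]
  = 0.5000 + 0.3113
  = 0.8113 bits
H(Q) = -[(1/4)·log₂(1/4) + (3/4)·log₂(3/4)]
  = 0.5000 + 0.3113
  = 0.8113 bits
H(P,Q) = -[(1/4)·log₂(1/4) + (3/4)·log₂(3/4)]
  = 0.5000 + 0.3113
  = 0.8113 bits

I(P;Q) = H(P) + H(Q) - H(P,Q)
  = 0.8113 + 0.8113 - 0.8113
  = 0.8113 bits

Distribution 2 (A, B):
Marginal P(A) (row sums):
  P(A=0) = 1/8 + 0 = 1/8
  P(A=1) = 13/16 + 1/16 = 7/8
Marginal P(B) (column sums):
  P(B=0) = 1/8 + 13/16 = 15/16
  P(B=1) = 0 + 1/16 = 1/16

H(A) = -[(1/8)·log₂(1/8) + (7/8)·log₂(7/8)]
  = 0.3750 + 0.1686
  = 0.5436 bits
H(B) = -[(15/16)·log₂(15/16) + (1/16)·log₂(1/16)]
  = 0.0873 + 0.2500
  = 0.3373 bits
H(A,B) = -[(1/8)·log₂(1/8) + (13/16)·log₂(13/16) + (1/16)·log₂(1/16)]
  = 0.3750 + 0.2434 + 0.2500
  = 0.8684 bits

I(A;B) = H(A) + H(B) - H(A,B)
  = 0.5436 + 0.3373 - 0.8684
  = 0.0125 bits

I(P;Q) = 0.8113 bits > I(A;B) = 0.0125 bits, so (P, Q) has the higher mutual information (stronger dependence).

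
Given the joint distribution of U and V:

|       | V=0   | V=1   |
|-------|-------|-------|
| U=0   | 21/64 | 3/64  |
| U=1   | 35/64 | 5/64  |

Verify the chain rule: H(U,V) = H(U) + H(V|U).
Left side:
H(U,V) = -[(21/64)·log₂(21/64) + (3/64)·log₂(3/64) + (35/64)·log₂(35/64) + (5/64)·log₂(5/64)]
  = 0.5275 + 0.2070 + 0.4762 + 0.2873
  = 1.4980 bits

Right side:
Marginal P(U) (row sums):
  P(U=0) = 21/64 + 3/64 = 3/8
  P(U=1) = 35/64 + 5/64 = 5/8
H(U) = -[(3/8)·log₂(3/8) + (5/8)·log₂(5/8)]
  = 0.5306 + 0.4238
  = 0.9544 bits
H(V|U) = -Σ P(U,V)·log₂ P(V|U), where P(V|U) = P(U,V) / P(U)
  (U=0,V=0): P(V|U) = (21/64)/(3/8) = 7/8;  -(21/64)·log₂(7/8) = 0.0632
  (U=0,V=1): P(V|U) = (3/64)/(3/8) = 1/8;  -(3/64)·log₂(1/8) = 0.1406
  (U=1,V=0): P(V|U) = (35/64)/(5/8) = 7/8;  -(35/64)·log₂(7/8) = 0.1054
  (U=1,V=1): P(V|U) = (5/64)/(5/8) = 1/8;  -(5/64)·log₂(1/8) = 0.2344
H(V|U) = 0.0632 + 0.1406 + 0.1054 + 0.2344
  = 0.5436 bits
H(U) + H(V|U) = 0.9544 + 0.5436 = 1.4980 bits

Both sides equal 1.4980 bits, so the chain rule holds ✓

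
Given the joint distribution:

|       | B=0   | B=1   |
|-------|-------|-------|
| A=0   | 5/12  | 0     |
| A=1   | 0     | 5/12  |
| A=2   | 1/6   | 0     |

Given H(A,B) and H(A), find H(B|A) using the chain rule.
From the chain rule: H(A,B) = H(A) + H(B|A)
Therefore: H(B|A) = H(A,B) - H(A)

H(A,B) = -[(5/12)·log₂(5/12) + (5/12)·log₂(5/12) + (1/6)·log₂(1/6)]
  = 0.5263 + 0.5263 + 0.4308
  = 1.4834 bits
Marginal P(A) (row sums):
  P(A=0) = 5/12 + 0 = 5/12
  P(A=1) = 0 + 5/12 = 5/12
  P(A=2) = 1/6 + 0 = 1/6
H(A) = -[(5/12)·log₂(5/12) + (5/12)·log₂(5/12) + (1/6)·log₂(1/6)]
  = 0.5263 + 0.5263 + 0.4308
  = 1.4834 bits

H(B|A) = 1.4834 - 1.4834 = 0.0000 bits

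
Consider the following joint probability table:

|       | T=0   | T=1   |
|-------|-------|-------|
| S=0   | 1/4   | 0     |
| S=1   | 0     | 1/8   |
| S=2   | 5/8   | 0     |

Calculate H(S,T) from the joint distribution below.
H(S,T) = -Σ P(S,T) log₂ P(S,T), summed over the non-zero cells:
H(S,T) = -[(1/4)·log₂(1/4) + (1/8)·log₂(1/8) + (5/8)·log₂(5/8)]
  = 0.5000 + 0.3750 + 0.4238
  = 1.2988 bits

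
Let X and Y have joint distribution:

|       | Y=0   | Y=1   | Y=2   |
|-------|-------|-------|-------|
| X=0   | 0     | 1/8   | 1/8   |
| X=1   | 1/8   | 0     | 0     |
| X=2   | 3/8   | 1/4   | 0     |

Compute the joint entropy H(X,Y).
H(X,Y) = -Σ P(X,Y) log₂ P(X,Y), summed over the non-zero cells:
H(X,Y) = -[(1/8)·log₂(1/8) + (1/8)·log₂(1/8) + (1/8)·log₂(1/8) + (3/8)·log₂(3/8) + (1/4)·log₂(1/4)]
  = 0.3750 + 0.3750 + 0.3750 + 0.5306 + 0.5000
  = 2.1556 bits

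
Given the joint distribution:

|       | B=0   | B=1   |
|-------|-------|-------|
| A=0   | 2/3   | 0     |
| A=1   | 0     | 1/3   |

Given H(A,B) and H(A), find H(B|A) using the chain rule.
From the chain rule: H(A,B) = H(A) + H(B|A)
Therefore: H(B|A) = H(A,B) - H(A)

H(A,B) = -[(2/3)·log₂(2/3) + (1/3)·log₂(1/3)]
  = 0.3900 + 0.5283
  = 0.9183 bits
Marginal P(A) (row sums):
  P(A=0) = 2/3 + 0 = 2/3
  P(A=1) = 0 + 1/3 = 1/3
H(A) = -[(2/3)·log₂(2/3) + (1/3)·log₂(1/3)]
  = 0.3900 + 0.5283
  = 0.9183 bits

H(B|A) = 0.9183 - 0.9183 = 0.0000 bits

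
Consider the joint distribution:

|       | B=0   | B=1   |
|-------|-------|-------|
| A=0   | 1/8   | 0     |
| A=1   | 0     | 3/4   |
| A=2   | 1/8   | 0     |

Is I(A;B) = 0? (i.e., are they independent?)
Marginal P(A) (row sums):
  P(A=0) = 1/8 + 0 = 1/8
  P(A=1) = 0 + 3/4 = 3/4
  P(A=2) = 1/8 + 0 = 1/8
Marginal P(B) (column sums):
  P(B=0) = 1/8 + 0 + 1/8 = 1/4
  P(B=1) = 0 + 3/4 + 0 = 3/4

A and B are independent iff P(A=i,B=j) = P(A=i)·P(B=j) for every cell.
  P(A=0)·P(B=0) = 1/8 × 1/4 = 1/32, but P(A=0,B=0) = 1/8 ✗

No, A and B are not independent. Quantitatively, I(A;B) > 0:

H(A) = -[(1/8)·log₂(1/8) + (3/4)·log₂(3/4) + (1/8)·log₂(1/8)]
  = 0.3750 + 0.3113 + 0.3750
  = 1.0613 bits
H(B) = -[(1/4)·log₂(1/4) + (3/4)·log₂(3/4)]
  = 0.5000 + 0.3113
  = 0.8113 bits
H(A,B) = -[(1/8)·log₂(1/8) + (3/4)·log₂(3/4) + (1/8)·log₂(1/8)]
  = 0.3750 + 0.3113 + 0.3750
  = 1.0613 bits
I(A;B) = H(A) + H(B) - H(A,B) = 1.0613 + 0.8113 - 1.0613 = 0.8113 bits > 0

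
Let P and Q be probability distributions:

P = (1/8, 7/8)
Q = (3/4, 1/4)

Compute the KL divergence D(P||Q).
D(P||Q) = Σ P(i) log₂(P(i)/Q(i))
  i=0: (1/8) × log₂((1/8)/(3/4)) = (1/8) × log₂(1/6) = -0.3231
  i=1: (7/8) × log₂((7/8)/(1/4)) = (7/8) × log₂(7/2) = 1.5814
D(P||Q) = -0.3231 + 1.5814
  = 1.2583 bits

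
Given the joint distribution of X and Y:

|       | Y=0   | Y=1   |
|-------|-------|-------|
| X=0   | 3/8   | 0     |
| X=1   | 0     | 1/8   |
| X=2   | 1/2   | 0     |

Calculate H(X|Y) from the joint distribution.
Marginal P(Y) (column sums):
  P(Y=0) = 3/8 + 0 + 1/2 = 7/8
  P(Y=1) = 0 + 1/8 + 0 = 1/8

H(X|Y) = -Σ P(X,Y)·log₂ P(X|Y), where P(X|Y) = P(X,Y) / P(Y)
  (cells with P(X,Y) = 0 contribute 0)
  (X=0,Y=0): P(X|Y) = (3/8)/(7/8) = 3/7;  -(3/8)·log₂(3/7) = 0.4584
  (X=1,Y=1): P(X|Y) = (1/8)/(1/8) = 1;  -(1/8)·log₂(1) = 0.0000
  (X=2,Y=0): P(X|Y) = (1/2)/(7/8) = 4/7;  -(1/2)·log₂(4/7) = 0.4037
H(X|Y) = 0.4584 + 0.0000 + 0.4037
  = 0.8621 bits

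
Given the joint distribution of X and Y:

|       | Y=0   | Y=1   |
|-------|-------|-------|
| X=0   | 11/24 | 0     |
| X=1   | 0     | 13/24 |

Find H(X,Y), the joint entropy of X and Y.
H(X,Y) = -Σ P(X,Y) log₂ P(X,Y), summed over the non-zero cells:
H(X,Y) = -[(11/24)·log₂(11/24) + (13/24)·log₂(13/24)]
  = 0.5159 + 0.4791
  = 0.9950 bits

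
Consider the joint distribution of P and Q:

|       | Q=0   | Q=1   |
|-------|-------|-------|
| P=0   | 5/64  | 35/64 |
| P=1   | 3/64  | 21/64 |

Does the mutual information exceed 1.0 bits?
Marginal P(P) (row sums):
  P(P=0) = 5/64 + 35/64 = 5/8
  P(P=1) = 3/64 + 21/64 = 3/8
Marginal P(Q) (column sums):
  P(Q=0) = 5/64 + 3/64 = 1/8
  P(Q=1) = 35/64 + 21/64 = 7/8

H(P) = -[(5/8)·log₂(5/8) + (3/8)·log₂(3/8)]
  = 0.4238 + 0.5306
  = 0.9544 bits
H(Q) = -[(1/8)·log₂(1/8) + (7/8)·log₂(7/8)]
  = 0.3750 + 0.1686
  = 0.5436 bits
H(P,Q) = -[(5/64)·log₂(5/64) + (35/64)·log₂(35/64) + (3/64)·log₂(3/64) + (21/64)·log₂(21/64)]
  = 0.2873 + 0.4762 + 0.2070 + 0.5275
  = 1.4980 bits

I(P;Q) = H(P) + H(Q) - H(P,Q)
  = 0.9544 + 0.5436 - 1.4980
  = 0.0000 bits

No. I(P;Q) = 0.0000 bits, which is ≤ 1.0 bits.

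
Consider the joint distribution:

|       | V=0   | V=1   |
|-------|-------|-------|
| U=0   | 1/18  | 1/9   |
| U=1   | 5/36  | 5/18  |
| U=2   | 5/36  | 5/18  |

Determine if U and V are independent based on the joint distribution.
Marginal P(U) (row sums):
  P(U=0) = 1/18 + 1/9 = 1/6
  P(U=1) = 5/36 + 5/18 = 5/12
  P(U=2) = 5/36 + 5/18 = 5/12
Marginal P(V) (column sums):
  P(V=0) = 1/18 + 5/36 + 5/36 = 1/3
  P(V=1) = 1/9 + 5/18 + 5/18 = 2/3

U and V are independent iff P(U=i,V=j) = P(U=i)·P(V=j) for every cell.
  P(U=0)·P(V=0) = 1/6 × 1/3 = 1/18 = P(U=0,V=0) ✓
  P(U=0)·P(V=1) = 1/6 × 2/3 = 1/9 = P(U=0,V=1) ✓
  P(U=1)·P(V=0) = 5/12 × 1/3 = 5/36 = P(U=1,V=0) ✓
  P(U=1)·P(V=1) = 5/12 × 2/3 = 5/18 = P(U=1,V=1) ✓
  P(U=2)·P(V=0) = 5/12 × 1/3 = 5/36 = P(U=2,V=0) ✓
  P(U=2)·P(V=1) = 5/12 × 2/3 = 5/18 = P(U=2,V=1) ✓

Yes, U and V are independent: every cell factors, so I(U;V) = 0 bits.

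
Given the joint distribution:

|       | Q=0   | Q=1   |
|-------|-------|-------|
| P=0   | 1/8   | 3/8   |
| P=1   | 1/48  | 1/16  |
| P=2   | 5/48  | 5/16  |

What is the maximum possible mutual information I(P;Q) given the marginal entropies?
The upper bound on mutual information is I(P;Q) ≤ min(H(P), H(Q)).

Marginal P(P) (row sums):
  P(P=0) = 1/8 + 3/8 = 1/2
  P(P=1) = 1/48 + 1/16 = 1/12
  P(P=2) = 5/48 + 5/16 = 5/12
Marginal P(Q) (column sums):
  P(Q=0) = 1/8 + 1/48 + 5/48 = 1/4
  P(Q=1) = 3/8 + 1/16 + 5/16 = 3/4

H(P) = -[(1/2)·log₂(1/2) + (1/12)·log₂(1/12) + (5/12)·log₂(5/12)]
  = 0.5000 + 0.2987 + 0.5263
  = 1.3250 bits
H(Q) = -[(1/4)·log₂(1/4) + (3/4)·log₂(3/4)]
  = 0.5000 + 0.3113
  = 0.8113 bits

Maximum possible I(P;Q) = min(1.3250, 0.8113) = 0.8113 bits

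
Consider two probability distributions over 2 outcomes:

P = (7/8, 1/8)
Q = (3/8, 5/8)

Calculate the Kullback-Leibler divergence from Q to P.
D(P||Q) = Σ P(i) log₂(P(i)/Q(i))
  i=0: (7/8) × log₂((7/8)/(3/8)) = (7/8) × log₂(7/3) = 1.0696
  i=1: (1/8) × log₂((1/8)/(5/8)) = (1/8) × log₂(1/5) = -0.2902
D(P||Q) = 1.0696 - 0.2902
  = 0.7794 bits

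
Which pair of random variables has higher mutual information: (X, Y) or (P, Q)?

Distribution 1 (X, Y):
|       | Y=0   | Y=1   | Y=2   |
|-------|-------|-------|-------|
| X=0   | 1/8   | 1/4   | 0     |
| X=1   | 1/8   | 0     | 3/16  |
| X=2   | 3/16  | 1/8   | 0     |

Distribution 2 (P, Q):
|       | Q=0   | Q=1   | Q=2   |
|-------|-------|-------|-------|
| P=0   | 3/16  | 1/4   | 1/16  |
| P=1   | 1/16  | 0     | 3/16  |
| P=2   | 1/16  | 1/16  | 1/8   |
Distribution 1 (X, Y):
Marginal P(X) (row sums):
  P(X=0) = 1/8 + 1/4 + 0 = 3/8
  P(X=1) = 1/8 + 0 + 3/16 = 5/16
  P(X=2) = 3/16 + 1/8 + 0 = 5/16
Marginal P(Y) (column sums):
  P(Y=0) = 1/8 + 1/8 + 3/16 = 7/16
  P(Y=1) = 1/4 + 0 + 1/8 = 3/8
  P(Y=2) = 0 + 3/16 + 0 = 3/16

H(X) = -[(3/8)·log₂(3/8) + (5/16)·log₂(5/16) + (5/16)·log₂(5/16)]
  = 0.5306 + 0.5244 + 0.5244
  = 1.5794 bits
H(Y) = -[(7/16)·log₂(7/16) + (3/8)·log₂(3/8) + (3/16)·log₂(3/16)]
  = 0.5218 + 0.5306 + 0.4528
  = 1.5052 bits
H(X,Y) = -[(1/8)·log₂(1/8) + (1/4)·log₂(1/4) + (1/8)·log₂(1/8) + (3/16)·log₂(3/16) + (3/16)·log₂(3/16) + (1/8)·log₂(1/8)]
  = 0.3750 + 0.5000 + 0.3750 + 0.4528 + 0.4528 + 0.3750
  = 2.5306 bits

I(X;Y) = H(X) + H(Y) - H(X,Y)
  = 1.5794 + 1.5052 - 2.5306
  = 0.5540 bits

Distribution 2 (P, Q):
Marginal P(P) (row sums):
  P(P=0) = 3/16 + 1/4 + 1/16 = 1/2
  P(P=1) = 1/16 + 0 + 3/16 = 1/4
  P(P=2) = 1/16 + 1/16 + 1/8 = 1/4
Marginal P(Q) (column sums):
  P(Q=0) = 3/16 + 1/16 + 1/16 = 5/16
  P(Q=1) = 1/4 + 0 + 1/16 = 5/16
  P(Q=2) = 1/16 + 3/16 + 1/8 = 3/8

H(P) = -[(1/2)·log₂(1/2) + (1/4)·log₂(1/4) + (1/4)·log₂(1/4)]
  = 0.5000 + 0.5000 + 0.5000
  = 1.5000 bits
H(Q) = -[(5/16)·log₂(5/16) + (5/16)·log₂(5/16) + (3/8)·log₂(3/8)]
  = 0.5244 + 0.5244 + 0.5306
  = 1.5794 bits
H(P,Q) = -[(3/16)·log₂(3/16) + (1/4)·log₂(1/4) + (1/16)·log₂(1/16) + (1/16)·log₂(1/16) + (3/16)·log₂(3/16) + (1/16)·log₂(1/16) + (1/16)·log₂(1/16) + (1/8)·log₂(1/8)]
  = 0.4528 + 0.5000 + 0.2500 + 0.2500 + 0.4528 + 0.2500 + 0.2500 + 0.3750
  = 2.7806 bits

I(P;Q) = H(P) + H(Q) - H(P,Q)
  = 1.5000 + 1.5794 - 2.7806
  = 0.2988 bits

I(X;Y) = 0.5540 bits > I(P;Q) = 0.2988 bits, so (X, Y) has the higher mutual information (stronger dependence).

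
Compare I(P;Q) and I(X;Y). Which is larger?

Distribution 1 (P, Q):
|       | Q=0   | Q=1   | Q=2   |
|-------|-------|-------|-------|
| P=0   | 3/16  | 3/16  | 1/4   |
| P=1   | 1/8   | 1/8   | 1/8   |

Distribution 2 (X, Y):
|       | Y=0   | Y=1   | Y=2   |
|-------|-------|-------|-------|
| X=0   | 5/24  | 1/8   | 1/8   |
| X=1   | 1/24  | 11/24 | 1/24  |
Distribution 1 (P, Q):
Marginal P(P) (row sums):
  P(P=0) = 3/16 + 3/16 + 1/4 = 5/8
  P(P=1) = 1/8 + 1/8 + 1/8 = 3/8
Marginal P(Q) (column sums):
  P(Q=0) = 3/16 + 1/8 = 5/16
  P(Q=1) = 3/16 + 1/8 = 5/16
  P(Q=2) = 1/4 + 1/8 = 3/8

H(P) = -[(5/8)·log₂(5/8) + (3/8)·log₂(3/8)]
  = 0.4238 + 0.5306
  = 0.9544 bits
H(Q) = -[(5/16)·log₂(5/16) + (5/16)·log₂(5/16) + (3/8)·log₂(3/8)]
  = 0.5244 + 0.5244 + 0.5306
  = 1.5794 bits
H(P,Q) = -[(3/16)·log₂(3/16) + (3/16)·log₂(3/16) + (1/4)·log₂(1/4) + (1/8)·log₂(1/8) + (1/8)·log₂(1/8) + (1/8)·log₂(1/8)]
  = 0.4528 + 0.4528 + 0.5000 + 0.3750 + 0.3750 + 0.3750
  = 2.5306 bits

I(P;Q) = H(P) + H(Q) - H(P,Q)
  = 0.9544 + 1.5794 - 2.5306
  = 0.0032 bits

Distribution 2 (X, Y):
Marginal P(X) (row sums):
  P(X=0) = 5/24 + 1/8 + 1/8 = 11/24
  P(X=1) = 1/24 + 11/24 + 1/24 = 13/24
Marginal P(Y) (column sums):
  P(Y=0) = 5/24 + 1/24 = 1/4
  P(Y=1) = 1/8 + 11/24 = 7/12
  P(Y=2) = 1/8 + 1/24 = 1/6

H(X) = -[(11/24)·log₂(11/24) + (13/24)·log₂(13/24)]
  = 0.5159 + 0.4791
  = 0.9950 bits
H(Y) = -[(1/4)·log₂(1/4) + (7/12)·log₂(7/12) + (1/6)·log₂(1/6)]
  = 0.5000 + 0.4536 + 0.4308
  = 1.3844 bits
H(X,Y) = -[(5/24)·log₂(5/24) + (1/8)·log₂(1/8) + (1/8)·log₂(1/8) + (1/24)·log₂(1/24) + (11/24)·log₂(11/24) + (1/24)·log₂(1/24)]
  = 0.4715 + 0.3750 + 0.3750 + 0.1910 + 0.5159 + 0.1910
  = 2.1194 bits

I(X;Y) = H(X) + H(Y) - H(X,Y)
  = 0.9950 + 1.3844 - 2.1194
  = 0.2600 bits

I(X;Y) = 0.2600 bits > I(P;Q) = 0.0032 bits, so (X, Y) has the higher mutual information (stronger dependence).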